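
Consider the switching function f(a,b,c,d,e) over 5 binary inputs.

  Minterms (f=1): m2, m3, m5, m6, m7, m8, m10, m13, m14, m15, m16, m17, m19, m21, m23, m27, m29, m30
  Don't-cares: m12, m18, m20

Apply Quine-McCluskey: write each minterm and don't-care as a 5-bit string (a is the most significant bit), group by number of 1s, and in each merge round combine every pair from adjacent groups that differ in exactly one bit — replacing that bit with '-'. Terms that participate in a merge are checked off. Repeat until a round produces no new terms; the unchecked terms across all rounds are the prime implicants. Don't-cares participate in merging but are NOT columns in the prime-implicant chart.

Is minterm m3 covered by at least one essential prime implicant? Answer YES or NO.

[col 0] 00010*, 00011*, 00101*, 00110*, 00111*, 01000*, 01010*, 01100*, 01101*, 01110*, 01111*, 10000*, 10001*, 10010*, 10011*, 10100*, 10101*, 10111*, 11011*, 11101*, 11110*
[col 1] -0010*, -0011*, -0101*, -0111*, -1101*, -1110, 0-010*, 0-101*, 0-110*, 0-111*, 00-10*, 00-11*, 0001-*, 001-1*, 0011-*, 01-00*, 01-10*, 010-0*, 011-0*, 011-1*, 0110-*, 0111-*, 1-011, 1-101*, 10-00*, 10-01*, 10-11*, 100-0*, 100-1*, 1000-*, 1001-*, 101-1*, 1010-*
[col 2] --101, -0-11, -001-, -01-1, 0--10, 0-1-1, 0-11-, 00-1-, 01--0, 011--, 10--1, 10-0-, 100--
Prime implicants: --101, -0-11, -001-, -01-1, -1110, 0--10, 0-1-1, 0-11-, 00-1-, 01--0, 011--, 1-011, 10--1, 10-0-, 100--
PI chart (minterm → PIs covering it):
  2 | -001-,0--10,00-1-
  3 | -0-11,-001-,00-1-
  5 | --101,-01-1,0-1-1
  6 | 0--10,0-11-,00-1-
  7 | -0-11,-01-1,0-1-1,0-11-,00-1-
  8 | 01--0  (sole → essential)
  10 | 0--10,01--0
  13 | --101,0-1-1,011--
  14 | -1110,0--10,0-11-,01--0,011--
  15 | 0-1-1,0-11-,011--
  16 | 10-0-,100--
  17 | 10--1,10-0-,100--
  19 | -0-11,-001-,1-011,10--1,100--
  21 | --101,-01-1,10--1,10-0-
  23 | -0-11,-01-1,10--1
  27 | 1-011  (sole → essential)
  29 | --101  (sole → essential)
  30 | -1110  (sole → essential)
Essential prime implicants: --101, -1110, 01--0, 1-011

NO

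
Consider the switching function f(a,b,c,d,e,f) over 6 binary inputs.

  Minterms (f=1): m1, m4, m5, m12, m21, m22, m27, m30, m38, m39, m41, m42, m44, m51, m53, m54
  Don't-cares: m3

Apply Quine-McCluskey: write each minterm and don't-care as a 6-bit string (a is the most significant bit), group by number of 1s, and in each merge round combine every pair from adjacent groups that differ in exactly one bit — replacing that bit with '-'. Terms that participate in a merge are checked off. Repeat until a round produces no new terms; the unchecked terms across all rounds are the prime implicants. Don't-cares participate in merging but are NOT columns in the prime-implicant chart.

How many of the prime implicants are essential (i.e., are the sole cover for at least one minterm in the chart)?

Round 0: 000001✓ 000011✓ 000100✓ 000101✓ 001100✓ 010101✓ 010110✓ 011011 011110✓ 100110✓ 100111✓ 101001 101010 101100✓ 110011 110101✓ 110110✓
Round 1: -01100 -10101 -10110 0-0101 00-100 000-01 0000-1 00010- 01-110 1-0110 10011-
PIs = {-01100, -10101, -10110, 0-0101, 00-100, 000-01, 0000-1, 00010-, 01-110, 011011, 1-0110, 10011-, 101001, 101010, 110011}
Coverage chart:
  m1: 000-01,0000-1
  m4: 00-100,00010-
  m5: 0-0101,000-01,00010-
  m12: -01100,00-100
  m21: -10101,0-0101
  m22: -10110,01-110
  m27: 011011 ←essential
  m30: 01-110 ←essential
  m38: 1-0110,10011-
  m39: 10011- ←essential
  m41: 101001 ←essential
  m42: 101010 ←essential
  m44: -01100 ←essential
  m51: 110011 ←essential
  m53: -10101 ←essential
  m54: -10110,1-0110
Essential: -01100, -10101, 01-110, 011011, 10011-, 101001, 101010, 110011

8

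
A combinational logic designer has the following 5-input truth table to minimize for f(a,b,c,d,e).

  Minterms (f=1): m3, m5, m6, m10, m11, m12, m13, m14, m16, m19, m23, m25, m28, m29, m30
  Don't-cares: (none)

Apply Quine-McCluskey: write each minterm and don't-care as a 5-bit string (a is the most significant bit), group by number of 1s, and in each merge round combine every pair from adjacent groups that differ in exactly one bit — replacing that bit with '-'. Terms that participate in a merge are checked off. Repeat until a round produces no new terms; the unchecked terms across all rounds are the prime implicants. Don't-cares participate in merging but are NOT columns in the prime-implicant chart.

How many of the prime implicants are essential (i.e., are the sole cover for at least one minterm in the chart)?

6

size-2^0 implicants → 00011(✓)  00101(✓)  00110(✓)  01010(✓)  01011(✓)  01100(✓)  01101(✓)  01110(✓)  10000  10011(✓)  10111(✓)  11001(✓)  11100(✓)  11101(✓)  11110(✓)
size-2^1 implicants → -0011  -1100(✓)  -1101(✓)  -1110(✓)  0-011  0-101  0-110  01-10  0101-  011-0(✓)  0110-(✓)  10-11  11-01  111-0(✓)  1110-(✓)
size-2^2 implicants → -11-0  -110-
Unchecked terms (primes): -0011, -11-0, -110-, 0-011, 0-101, 0-110, 01-10, 0101-, 10-11, 10000, 11-01
Minterm coverage:
  m3 ⊆ -0011,0-011
  m5 ⊆ 0-101 [E]
  m6 ⊆ 0-110 [E]
  m10 ⊆ 01-10,0101-
  m11 ⊆ 0-011,0101-
  m12 ⊆ -11-0,-110-
  m13 ⊆ -110-,0-101
  m14 ⊆ -11-0,0-110,01-10
  m16 ⊆ 10000 [E]
  m19 ⊆ -0011,10-11
  m23 ⊆ 10-11 [E]
  m25 ⊆ 11-01 [E]
  m28 ⊆ -11-0,-110-
  m29 ⊆ -110-,11-01
  m30 ⊆ -11-0 [E]
E = {-11-0, 0-101, 0-110, 10-11, 10000, 11-01}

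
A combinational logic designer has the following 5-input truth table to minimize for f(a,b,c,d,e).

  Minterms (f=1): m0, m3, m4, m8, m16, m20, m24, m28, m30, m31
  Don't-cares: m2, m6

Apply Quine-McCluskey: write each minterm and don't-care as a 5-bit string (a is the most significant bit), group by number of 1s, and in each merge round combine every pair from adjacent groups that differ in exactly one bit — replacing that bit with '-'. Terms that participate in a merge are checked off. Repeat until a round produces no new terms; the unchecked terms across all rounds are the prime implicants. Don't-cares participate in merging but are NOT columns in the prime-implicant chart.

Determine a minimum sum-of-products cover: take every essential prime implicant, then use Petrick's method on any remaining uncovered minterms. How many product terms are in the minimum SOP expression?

5

[col 0] 00000*, 00010*, 00011*, 00100*, 00110*, 01000*, 10000*, 10100*, 11000*, 11100*, 11110*, 11111*
[col 1] -0000*, -0100*, -1000*, 0-000*, 00-00*, 00-10*, 000-0*, 0001-, 001-0*, 1-000*, 1-100*, 10-00*, 11-00*, 111-0, 1111-
[col 2] --000, -0-00, 00--0, 1--00
Prime implicants: --000, -0-00, 00--0, 0001-, 1--00, 111-0, 1111-
PI chart (minterm → PIs covering it):
  0 | --000,-0-00,00--0
  3 | 0001-  (sole → essential)
  4 | -0-00,00--0
  8 | --000  (sole → essential)
  16 | --000,-0-00,1--00
  20 | -0-00,1--00
  24 | --000,1--00
  28 | 1--00,111-0
  30 | 111-0,1111-
  31 | 1111-  (sole → essential)
Essential prime implicants: --000, 0001-, 1111-
Petrick residual → -0-00, 1--00
Minimum SOP uses 5 PIs: c'd'e' + b'd'e' + a'b'c'd + ad'e' + abcd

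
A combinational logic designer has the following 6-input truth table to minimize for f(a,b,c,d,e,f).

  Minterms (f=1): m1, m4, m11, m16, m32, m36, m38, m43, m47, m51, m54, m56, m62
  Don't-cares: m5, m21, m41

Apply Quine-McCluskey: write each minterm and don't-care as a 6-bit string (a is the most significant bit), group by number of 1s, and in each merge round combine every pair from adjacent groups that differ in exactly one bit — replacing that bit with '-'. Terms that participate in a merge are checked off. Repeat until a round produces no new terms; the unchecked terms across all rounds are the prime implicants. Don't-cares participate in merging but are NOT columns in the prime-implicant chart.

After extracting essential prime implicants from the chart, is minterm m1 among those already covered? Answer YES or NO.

YES

[col 0] 000001*, 000100*, 000101*, 001011*, 010000, 010101*, 100000*, 100100*, 100110*, 101001*, 101011*, 101111*, 110011, 110110*, 111000, 111110*
[col 1] -00100, -01011, 0-0101, 000-01, 00010-, 1-0110, 100-00, 1001-0, 101-11, 1010-1, 11-110
Prime implicants: -00100, -01011, 0-0101, 000-01, 00010-, 010000, 1-0110, 100-00, 1001-0, 101-11, 1010-1, 11-110, 110011, 111000
PI chart (minterm → PIs covering it):
  1 | 000-01  (sole → essential)
  4 | -00100,00010-
  11 | -01011  (sole → essential)
  16 | 010000  (sole → essential)
  32 | 100-00  (sole → essential)
  36 | -00100,100-00,1001-0
  38 | 1-0110,1001-0
  43 | -01011,101-11,1010-1
  47 | 101-11  (sole → essential)
  51 | 110011  (sole → essential)
  54 | 1-0110,11-110
  56 | 111000  (sole → essential)
  62 | 11-110  (sole → essential)
Essential prime implicants: -01011, 000-01, 010000, 100-00, 101-11, 11-110, 110011, 111000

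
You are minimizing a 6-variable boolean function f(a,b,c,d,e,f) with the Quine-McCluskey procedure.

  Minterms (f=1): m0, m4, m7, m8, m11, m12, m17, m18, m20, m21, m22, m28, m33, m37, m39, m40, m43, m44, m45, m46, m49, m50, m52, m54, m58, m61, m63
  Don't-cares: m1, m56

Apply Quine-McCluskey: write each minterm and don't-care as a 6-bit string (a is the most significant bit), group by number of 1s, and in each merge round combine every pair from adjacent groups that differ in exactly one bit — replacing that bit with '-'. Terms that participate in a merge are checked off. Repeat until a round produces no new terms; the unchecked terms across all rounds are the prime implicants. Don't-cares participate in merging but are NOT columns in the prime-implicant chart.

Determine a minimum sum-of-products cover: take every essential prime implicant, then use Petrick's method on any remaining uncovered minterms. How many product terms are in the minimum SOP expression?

Round 0: 000000✓ 000001✓ 000100✓ 000111✓ 001000✓ 001011✓ 001100✓ 010001✓ 010010✓ 010100✓ 010101✓ 010110✓ 011100✓ 100001✓ 100101✓ 100111✓ 101000✓ 101011✓ 101100✓ 101101✓ 101110✓ 110001✓ 110010✓ 110100✓ 110110✓ 111000✓ 111010✓ 111101✓ 111111✓
Round 1: -00001✓ -00111 -01000✓ -01011 -01100✓ -10001✓ -10010✓ -10100✓ -10110✓ 0-0001✓ 0-0100✓ 0-1100✓ 00-000✓ 00-100✓ 000-00✓ 00000- 001-00✓ 01-100✓ 010-01 010-10✓ 0101-0✓ 01010- 1-0001✓ 1-1000 1-1101 10-101 100-01 1001-1 101-00✓ 1011-0 10110- 11-010 110-10✓ 1101-0✓ 1110-0 1111-1
Round 2: --0001 -01-00 -10-10 -101-0 0--100 00--00
PIs = {--0001, -00111, -01-00, -01011, -10-10, -101-0, 0--100, 00--00, 00000-, 010-01, 01010-, 1-1000, 1-1101, 10-101, 100-01, 1001-1, 1011-0, 10110-, 11-010, 1110-0, 1111-1}
Coverage chart:
  m0: 00--00,00000-
  m4: 0--100,00--00
  m7: -00111 ←essential
  m8: -01-00,00--00
  m11: -01011 ←essential
  m12: -01-00,0--100,00--00
  m17: --0001,010-01
  m18: -10-10 ←essential
  m20: -101-0,0--100,01010-
  m21: 010-01,01010-
  m22: -10-10,-101-0
  m28: 0--100 ←essential
  m33: --0001,100-01
  m37: 10-101,100-01,1001-1
  m39: -00111,1001-1
  m40: -01-00,1-1000
  m43: -01011 ←essential
  m44: -01-00,1011-0,10110-
  m45: 1-1101,10-101,10110-
  m46: 1011-0 ←essential
  m49: --0001 ←essential
  m50: -10-10,11-010
  m52: -101-0 ←essential
  m54: -10-10,-101-0
  m58: 11-010,1110-0
  m61: 1-1101,1111-1
  m63: 1111-1 ←essential
Essential: --0001, -00111, -01011, -10-10, -101-0, 0--100, 1011-0, 1111-1
Petrick residual → -01-00, 00--00, 010-01, 10-101, 11-010
Min cover (13 terms): c'd'e'f + b'c'def + b'ce'f' + b'cd'ef + bc'ef' + bc'df' + a'de'f' + a'b'e'f' + a'bc'e'f + ab'de'f + ab'cdf' + abd'ef' + abcdf

13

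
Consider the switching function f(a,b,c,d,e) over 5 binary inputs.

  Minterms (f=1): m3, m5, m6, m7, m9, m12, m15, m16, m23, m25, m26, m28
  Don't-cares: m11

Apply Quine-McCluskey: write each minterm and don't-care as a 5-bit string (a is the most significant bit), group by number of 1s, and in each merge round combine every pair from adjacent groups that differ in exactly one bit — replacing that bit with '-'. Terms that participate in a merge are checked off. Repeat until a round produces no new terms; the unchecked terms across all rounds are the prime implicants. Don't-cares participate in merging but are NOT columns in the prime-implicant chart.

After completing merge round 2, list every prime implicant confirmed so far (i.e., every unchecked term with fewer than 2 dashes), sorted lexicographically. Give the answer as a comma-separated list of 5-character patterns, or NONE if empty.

-0111, -1001, -1100, 001-1, 0011-, 010-1, 10000, 11010

Round 0: 00011✓ 00101✓ 00110✓ 00111✓ 01001✓ 01011✓ 01100✓ 01111✓ 10000 10111✓ 11001✓ 11010 11100✓
Round 1: -0111 -1001 -1100 0-011✓ 0-111✓ 00-11✓ 001-1 0011- 01-11✓ 010-1
Round 2: 0--11
PIs = {-0111, -1001, -1100, 0--11, 001-1, 0011-, 010-1, 10000, 11010}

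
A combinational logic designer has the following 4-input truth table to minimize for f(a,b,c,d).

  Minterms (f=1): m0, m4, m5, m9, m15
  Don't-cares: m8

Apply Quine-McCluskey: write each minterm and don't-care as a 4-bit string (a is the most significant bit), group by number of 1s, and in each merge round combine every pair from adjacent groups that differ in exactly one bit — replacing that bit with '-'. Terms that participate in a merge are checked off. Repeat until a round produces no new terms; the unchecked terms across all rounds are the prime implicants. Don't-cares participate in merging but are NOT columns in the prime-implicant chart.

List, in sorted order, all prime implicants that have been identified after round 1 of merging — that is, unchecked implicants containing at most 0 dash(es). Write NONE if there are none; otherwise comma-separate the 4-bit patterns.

[col 0] 0000*, 0100*, 0101*, 1000*, 1001*, 1111
[col 1] -000, 0-00, 010-, 100-
Prime implicants: -000, 0-00, 010-, 100-, 1111

1111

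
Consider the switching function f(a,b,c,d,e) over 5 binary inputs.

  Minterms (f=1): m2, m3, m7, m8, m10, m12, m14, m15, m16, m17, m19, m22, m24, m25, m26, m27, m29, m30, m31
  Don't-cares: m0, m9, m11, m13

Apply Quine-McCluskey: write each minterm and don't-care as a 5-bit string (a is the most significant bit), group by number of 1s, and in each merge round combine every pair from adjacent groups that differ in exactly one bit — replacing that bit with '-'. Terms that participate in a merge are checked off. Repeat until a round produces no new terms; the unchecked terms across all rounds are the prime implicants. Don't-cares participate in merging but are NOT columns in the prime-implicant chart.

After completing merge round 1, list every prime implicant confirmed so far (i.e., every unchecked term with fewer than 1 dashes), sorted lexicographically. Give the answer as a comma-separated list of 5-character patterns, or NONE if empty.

NONE

size-2^0 implicants → 00000(✓)  00010(✓)  00011(✓)  00111(✓)  01000(✓)  01001(✓)  01010(✓)  01011(✓)  01100(✓)  01101(✓)  01110(✓)  01111(✓)  10000(✓)  10001(✓)  10011(✓)  10110(✓)  11000(✓)  11001(✓)  11010(✓)  11011(✓)  11101(✓)  11110(✓)  11111(✓)
size-2^1 implicants → -0000(✓)  -0011(✓)  -1000(✓)  -1001(✓)  -1010(✓)  -1011(✓)  -1101(✓)  -1110(✓)  -1111(✓)  0-000(✓)  0-010(✓)  0-011(✓)  0-111(✓)  00-11(✓)  000-0(✓)  0001-(✓)  01-00(✓)  01-01(✓)  01-10(✓)  01-11(✓)  010-0(✓)  010-1(✓)  0100-(✓)  0101-(✓)  011-0(✓)  011-1(✓)  0110-(✓)  0111-(✓)  1-000(✓)  1-001(✓)  1-011(✓)  1-110  100-1(✓)  1000-(✓)  11-01(✓)  11-10(✓)  11-11(✓)  110-0(✓)  110-1(✓)  1100-(✓)  1101-(✓)  111-1(✓)  1111-(✓)
size-2^2 implicants → --000  --011  -1-01(✓)  -1-10(✓)  -1-11(✓)  -10-0(✓)  -10-1(✓)  -100-(✓)  -101-(✓)  -11-1(✓)  -111-(✓)  0--11  0-0-0  0-01-  01--0(✓)  01--1(✓)  01-0-(✓)  01-1-(✓)  010--(✓)  011--(✓)  1-0-1  1-00-  11--1(✓)  11-1-(✓)  110--(✓)
size-2^3 implicants → -1--1  -1-1-  -10--  01---
Unchecked terms (primes): --000, --011, -1--1, -1-1-, -10--, 0--11, 0-0-0, 0-01-, 01---, 1-0-1, 1-00-, 1-110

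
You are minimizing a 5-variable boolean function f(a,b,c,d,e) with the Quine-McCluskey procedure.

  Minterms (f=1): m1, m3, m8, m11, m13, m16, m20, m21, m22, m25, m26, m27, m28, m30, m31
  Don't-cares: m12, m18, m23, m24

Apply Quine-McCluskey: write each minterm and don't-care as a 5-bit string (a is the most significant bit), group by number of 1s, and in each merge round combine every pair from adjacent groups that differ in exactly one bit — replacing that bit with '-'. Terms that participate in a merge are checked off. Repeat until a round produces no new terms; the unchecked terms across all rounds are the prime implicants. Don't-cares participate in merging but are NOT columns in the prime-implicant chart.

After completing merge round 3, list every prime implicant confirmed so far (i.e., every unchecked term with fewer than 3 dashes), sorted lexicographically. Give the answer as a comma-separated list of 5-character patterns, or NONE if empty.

[col 0] 00001*, 00011*, 01000*, 01011*, 01100*, 01101*, 10000*, 10010*, 10100*, 10101*, 10110*, 10111*, 11000*, 11001*, 11010*, 11011*, 11100*, 11110*, 11111*
[col 1] -1000*, -1011, -1100*, 0-011, 000-1, 01-00*, 0110-, 1-000*, 1-010*, 1-100*, 1-110*, 1-111*, 10-00*, 10-10*, 100-0*, 101-0*, 101-1*, 1010-*, 1011-*, 11-00*, 11-10*, 11-11*, 110-0*, 110-1*, 1100-*, 1101-*, 111-0*, 1111-*
[col 2] -1-00, 1--00*, 1--10*, 1-0-0*, 1-1-0*, 1-11-, 10--0*, 101--, 11--0*, 11-1-, 110--
[col 3] 1---0
Prime implicants: -1-00, -1011, 0-011, 000-1, 0110-, 1---0, 1-11-, 101--, 11-1-, 110--

-1-00, -1011, 0-011, 000-1, 0110-, 1-11-, 101--, 11-1-, 110--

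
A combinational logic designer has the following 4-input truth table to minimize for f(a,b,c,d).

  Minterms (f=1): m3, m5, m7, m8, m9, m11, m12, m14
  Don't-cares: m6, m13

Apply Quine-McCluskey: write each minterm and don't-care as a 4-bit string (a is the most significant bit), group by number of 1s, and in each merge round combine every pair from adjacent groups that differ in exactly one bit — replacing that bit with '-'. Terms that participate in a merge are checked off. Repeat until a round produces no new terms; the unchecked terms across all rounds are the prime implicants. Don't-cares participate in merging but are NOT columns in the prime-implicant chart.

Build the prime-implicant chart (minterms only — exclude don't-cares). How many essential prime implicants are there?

size-2^0 implicants → 0011(✓)  0101(✓)  0110(✓)  0111(✓)  1000(✓)  1001(✓)  1011(✓)  1100(✓)  1101(✓)  1110(✓)
size-2^1 implicants → -011  -101  -110  0-11  01-1  011-  1-00(✓)  1-01(✓)  10-1  100-(✓)  11-0  110-(✓)
size-2^2 implicants → 1-0-
Unchecked terms (primes): -011, -101, -110, 0-11, 01-1, 011-, 1-0-, 10-1, 11-0
Minterm coverage:
  m3 ⊆ -011,0-11
  m5 ⊆ -101,01-1
  m7 ⊆ 0-11,01-1,011-
  m8 ⊆ 1-0- [E]
  m9 ⊆ 1-0-,10-1
  m11 ⊆ -011,10-1
  m12 ⊆ 1-0-,11-0
  m14 ⊆ -110,11-0
E = {1-0-}

1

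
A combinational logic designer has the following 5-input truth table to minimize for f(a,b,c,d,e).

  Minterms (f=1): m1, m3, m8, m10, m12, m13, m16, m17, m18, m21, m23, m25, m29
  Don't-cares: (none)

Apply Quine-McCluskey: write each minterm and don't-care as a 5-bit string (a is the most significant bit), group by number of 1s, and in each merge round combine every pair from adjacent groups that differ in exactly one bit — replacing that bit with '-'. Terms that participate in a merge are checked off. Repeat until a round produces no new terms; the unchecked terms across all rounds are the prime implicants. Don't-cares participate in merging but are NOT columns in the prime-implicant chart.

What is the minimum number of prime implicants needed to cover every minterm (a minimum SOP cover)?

size-2^0 implicants → 00001(✓)  00011(✓)  01000(✓)  01010(✓)  01100(✓)  01101(✓)  10000(✓)  10001(✓)  10010(✓)  10101(✓)  10111(✓)  11001(✓)  11101(✓)
size-2^1 implicants → -0001  -1101  000-1  01-00  010-0  0110-  1-001(✓)  1-101(✓)  10-01(✓)  100-0  1000-  101-1  11-01(✓)
size-2^2 implicants → 1--01
Unchecked terms (primes): -0001, -1101, 000-1, 01-00, 010-0, 0110-, 1--01, 100-0, 1000-, 101-1
Minterm coverage:
  m1 ⊆ -0001,000-1
  m3 ⊆ 000-1 [E]
  m8 ⊆ 01-00,010-0
  m10 ⊆ 010-0 [E]
  m12 ⊆ 01-00,0110-
  m13 ⊆ -1101,0110-
  m16 ⊆ 100-0,1000-
  m17 ⊆ -0001,1--01,1000-
  m18 ⊆ 100-0 [E]
  m21 ⊆ 1--01,101-1
  m23 ⊆ 101-1 [E]
  m25 ⊆ 1--01 [E]
  m29 ⊆ -1101,1--01
E = {000-1, 010-0, 1--01, 100-0, 101-1}
Petrick residual → 0110-
Cover = a'b'c'e + a'bc'e' + a'bcd' + ad'e + ab'c'e' + ab'ce  |cover|=6

6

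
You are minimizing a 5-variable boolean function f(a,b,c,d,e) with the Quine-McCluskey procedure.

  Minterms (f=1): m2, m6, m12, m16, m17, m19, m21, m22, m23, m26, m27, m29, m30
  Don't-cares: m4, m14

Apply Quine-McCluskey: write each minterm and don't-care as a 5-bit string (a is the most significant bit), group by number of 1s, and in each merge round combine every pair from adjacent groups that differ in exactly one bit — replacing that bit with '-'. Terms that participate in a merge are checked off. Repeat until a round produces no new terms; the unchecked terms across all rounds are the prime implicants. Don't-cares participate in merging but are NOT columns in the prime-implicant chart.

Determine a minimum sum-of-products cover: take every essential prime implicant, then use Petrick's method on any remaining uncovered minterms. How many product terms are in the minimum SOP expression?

[col 0] 00010*, 00100*, 00110*, 01100*, 01110*, 10000*, 10001*, 10011*, 10101*, 10110*, 10111*, 11010*, 11011*, 11101*, 11110*
[col 1] -0110*, -1110*, 0-100*, 0-110*, 00-10, 001-0*, 011-0*, 1-011, 1-101, 1-110*, 10-01*, 10-11*, 100-1*, 1000-, 101-1*, 1011-, 11-10, 1101-
[col 2] --110, 0-1-0, 10--1
Prime implicants: --110, 0-1-0, 00-10, 1-011, 1-101, 10--1, 1000-, 1011-, 11-10, 1101-
PI chart (minterm → PIs covering it):
  2 | 00-10  (sole → essential)
  6 | --110,0-1-0,00-10
  12 | 0-1-0  (sole → essential)
  16 | 1000-  (sole → essential)
  17 | 10--1,1000-
  19 | 1-011,10--1
  21 | 1-101,10--1
  22 | --110,1011-
  23 | 10--1,1011-
  26 | 11-10,1101-
  27 | 1-011,1101-
  29 | 1-101  (sole → essential)
  30 | --110,11-10
Essential prime implicants: 0-1-0, 00-10, 1-101, 1000-
Petrick residual → --110, 10--1, 1101-
Minimum SOP uses 7 PIs: cde' + a'ce' + a'b'de' + acd'e + ab'e + ab'c'd' + abc'd

7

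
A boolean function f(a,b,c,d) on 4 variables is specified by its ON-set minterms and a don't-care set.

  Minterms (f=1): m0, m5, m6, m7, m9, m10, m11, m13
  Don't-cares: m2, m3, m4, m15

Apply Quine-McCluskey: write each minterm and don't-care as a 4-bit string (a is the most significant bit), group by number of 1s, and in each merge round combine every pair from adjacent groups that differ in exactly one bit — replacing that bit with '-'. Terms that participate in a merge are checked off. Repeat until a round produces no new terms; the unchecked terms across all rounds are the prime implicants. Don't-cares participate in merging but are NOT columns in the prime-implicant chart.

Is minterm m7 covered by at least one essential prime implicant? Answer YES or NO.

NO

Round 0: 0000✓ 0010✓ 0011✓ 0100✓ 0101✓ 0110✓ 0111✓ 1001✓ 1010✓ 1011✓ 1101✓ 1111✓
Round 1: -010✓ -011✓ -101✓ -111✓ 0-00✓ 0-10✓ 0-11✓ 00-0✓ 001-✓ 01-0✓ 01-1✓ 010-✓ 011-✓ 1-01✓ 1-11✓ 10-1✓ 101-✓ 11-1✓
Round 2: --11 -01- -1-1 0--0 0-1- 01-- 1--1
PIs = {--11, -01-, -1-1, 0--0, 0-1-, 01--, 1--1}
Coverage chart:
  m0: 0--0 ←essential
  m5: -1-1,01--
  m6: 0--0,0-1-,01--
  m7: --11,-1-1,0-1-,01--
  m9: 1--1 ←essential
  m10: -01- ←essential
  m11: --11,-01-,1--1
  m13: -1-1,1--1
Essential: -01-, 0--0, 1--1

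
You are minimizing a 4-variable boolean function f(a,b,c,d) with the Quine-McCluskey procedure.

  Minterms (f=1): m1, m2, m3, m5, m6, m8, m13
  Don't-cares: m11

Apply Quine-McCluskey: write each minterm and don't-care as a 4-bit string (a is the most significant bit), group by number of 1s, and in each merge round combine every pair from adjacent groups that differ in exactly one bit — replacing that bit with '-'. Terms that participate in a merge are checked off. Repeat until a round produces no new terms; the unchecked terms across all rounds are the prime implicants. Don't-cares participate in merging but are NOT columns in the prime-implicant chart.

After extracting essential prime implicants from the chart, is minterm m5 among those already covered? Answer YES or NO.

YES

size-2^0 implicants → 0001(✓)  0010(✓)  0011(✓)  0101(✓)  0110(✓)  1000  1011(✓)  1101(✓)
size-2^1 implicants → -011  -101  0-01  0-10  00-1  001-
Unchecked terms (primes): -011, -101, 0-01, 0-10, 00-1, 001-, 1000
Minterm coverage:
  m1 ⊆ 0-01,00-1
  m2 ⊆ 0-10,001-
  m3 ⊆ -011,00-1,001-
  m5 ⊆ -101,0-01
  m6 ⊆ 0-10 [E]
  m8 ⊆ 1000 [E]
  m13 ⊆ -101 [E]
E = {-101, 0-10, 1000}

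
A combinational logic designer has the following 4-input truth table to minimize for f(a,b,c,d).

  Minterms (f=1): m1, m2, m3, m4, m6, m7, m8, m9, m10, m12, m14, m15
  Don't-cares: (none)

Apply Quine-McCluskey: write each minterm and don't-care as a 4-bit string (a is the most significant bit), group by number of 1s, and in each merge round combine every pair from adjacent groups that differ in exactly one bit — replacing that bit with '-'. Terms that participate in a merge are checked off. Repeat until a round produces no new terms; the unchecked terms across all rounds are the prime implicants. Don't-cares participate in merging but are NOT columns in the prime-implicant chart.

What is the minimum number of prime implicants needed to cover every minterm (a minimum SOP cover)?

[col 0] 0001*, 0010*, 0011*, 0100*, 0110*, 0111*, 1000*, 1001*, 1010*, 1100*, 1110*, 1111*
[col 1] -001, -010*, -100*, -110*, -111*, 0-10*, 0-11*, 00-1, 001-*, 01-0*, 011-*, 1-00*, 1-10*, 10-0*, 100-, 11-0*, 111-*
[col 2] --10, -1-0, -11-, 0-1-, 1--0
Prime implicants: --10, -001, -1-0, -11-, 0-1-, 00-1, 1--0, 100-
PI chart (minterm → PIs covering it):
  1 | -001,00-1
  2 | --10,0-1-
  3 | 0-1-,00-1
  4 | -1-0  (sole → essential)
  6 | --10,-1-0,-11-,0-1-
  7 | -11-,0-1-
  8 | 1--0,100-
  9 | -001,100-
  10 | --10,1--0
  12 | -1-0,1--0
  14 | --10,-1-0,-11-,1--0
  15 | -11-  (sole → essential)
Essential prime implicants: -1-0, -11-
Petrick residual → --10, 00-1, 100-
Minimum SOP uses 5 PIs: cd' + bd' + bc + a'b'd + ab'c'

5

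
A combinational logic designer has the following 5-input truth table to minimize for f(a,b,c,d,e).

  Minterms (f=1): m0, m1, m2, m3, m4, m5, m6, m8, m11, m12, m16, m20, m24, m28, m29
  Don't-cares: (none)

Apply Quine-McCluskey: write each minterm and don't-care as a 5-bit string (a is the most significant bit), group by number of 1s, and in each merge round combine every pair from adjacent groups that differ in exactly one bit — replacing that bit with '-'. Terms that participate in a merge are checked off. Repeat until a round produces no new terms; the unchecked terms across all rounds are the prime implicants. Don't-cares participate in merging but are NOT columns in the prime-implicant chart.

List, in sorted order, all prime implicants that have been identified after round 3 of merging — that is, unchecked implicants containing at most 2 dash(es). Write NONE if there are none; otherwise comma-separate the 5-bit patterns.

Round 0: 00000✓ 00001✓ 00010✓ 00011✓ 00100✓ 00101✓ 00110✓ 01000✓ 01011✓ 01100✓ 10000✓ 10100✓ 11000✓ 11100✓ 11101✓
Round 1: -0000✓ -0100✓ -1000✓ -1100✓ 0-000✓ 0-011 0-100✓ 00-00✓ 00-01✓ 00-10✓ 000-0✓ 000-1✓ 0000-✓ 0001-✓ 001-0✓ 0010-✓ 01-00✓ 1-000✓ 1-100✓ 10-00✓ 11-00✓ 1110-
Round 2: --000✓ --100✓ -0-00✓ -1-00✓ 0--00✓ 00--0 00-0- 000-- 1--00✓
Round 3: ---00
PIs = {---00, 0-011, 00--0, 00-0-, 000--, 1110-}

0-011, 00--0, 00-0-, 000--, 1110-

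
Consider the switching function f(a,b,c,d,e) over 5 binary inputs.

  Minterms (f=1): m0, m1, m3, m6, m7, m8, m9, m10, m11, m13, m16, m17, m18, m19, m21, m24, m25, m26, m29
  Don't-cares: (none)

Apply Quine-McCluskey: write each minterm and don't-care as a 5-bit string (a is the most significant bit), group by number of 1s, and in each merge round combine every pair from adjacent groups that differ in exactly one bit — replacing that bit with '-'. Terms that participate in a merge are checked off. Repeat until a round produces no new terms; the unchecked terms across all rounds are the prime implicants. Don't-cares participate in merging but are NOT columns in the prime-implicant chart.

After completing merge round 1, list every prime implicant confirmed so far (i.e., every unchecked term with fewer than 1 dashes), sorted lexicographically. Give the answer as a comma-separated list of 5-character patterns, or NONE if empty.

Round 0: 00000✓ 00001✓ 00011✓ 00110✓ 00111✓ 01000✓ 01001✓ 01010✓ 01011✓ 01101✓ 10000✓ 10001✓ 10010✓ 10011✓ 10101✓ 11000✓ 11001✓ 11010✓ 11101✓
Round 1: -0000✓ -0001✓ -0011✓ -1000✓ -1001✓ -1010✓ -1101✓ 0-000✓ 0-001✓ 0-011✓ 00-11 000-1✓ 0000-✓ 0011- 01-01✓ 010-0✓ 010-1✓ 0100-✓ 0101-✓ 1-000✓ 1-001✓ 1-010✓ 1-101✓ 10-01✓ 100-0✓ 100-1✓ 1000-✓ 1001-✓ 11-01✓ 110-0✓ 1100-✓
Round 2: --000✓ --001✓ -00-1 -000-✓ -1-01 -10-0 -100-✓ 0-0-1 0-00-✓ 010-- 1--01 1-0-0 1-00-✓ 100--
Round 3: --00-
PIs = {--00-, -00-1, -1-01, -10-0, 0-0-1, 00-11, 0011-, 010--, 1--01, 1-0-0, 100--}

NONE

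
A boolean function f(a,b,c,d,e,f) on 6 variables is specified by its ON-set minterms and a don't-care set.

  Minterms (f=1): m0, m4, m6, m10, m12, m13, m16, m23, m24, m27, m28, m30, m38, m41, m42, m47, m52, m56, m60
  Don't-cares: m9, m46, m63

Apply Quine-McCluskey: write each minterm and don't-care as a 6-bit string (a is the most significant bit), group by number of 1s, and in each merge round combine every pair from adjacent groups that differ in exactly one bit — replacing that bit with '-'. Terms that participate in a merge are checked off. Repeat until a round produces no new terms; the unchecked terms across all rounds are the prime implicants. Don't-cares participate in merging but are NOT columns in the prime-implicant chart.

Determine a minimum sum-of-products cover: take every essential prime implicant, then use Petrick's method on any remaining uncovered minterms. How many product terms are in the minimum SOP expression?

size-2^0 implicants → 000000(✓)  000100(✓)  000110(✓)  001001(✓)  001010(✓)  001100(✓)  001101(✓)  010000(✓)  010111  011000(✓)  011011  011100(✓)  011110(✓)  100110(✓)  101001(✓)  101010(✓)  101110(✓)  101111(✓)  110100(✓)  111000(✓)  111100(✓)  111111(✓)
size-2^1 implicants → -00110  -01001  -01010  -11000(✓)  -11100(✓)  0-0000  0-1100  00-100  000-00  0001-0  001-01  00110-  01-000  011-00(✓)  0111-0  1-1111  10-110  101-10  10111-  11-100  111-00(✓)
size-2^2 implicants → -11-00
Unchecked terms (primes): -00110, -01001, -01010, -11-00, 0-0000, 0-1100, 00-100, 000-00, 0001-0, 001-01, 00110-, 01-000, 010111, 011011, 0111-0, 1-1111, 10-110, 101-10, 10111-, 11-100
Minterm coverage:
  m0 ⊆ 0-0000,000-00
  m4 ⊆ 00-100,000-00,0001-0
  m6 ⊆ -00110,0001-0
  m10 ⊆ -01010 [E]
  m12 ⊆ 0-1100,00-100,00110-
  m13 ⊆ 001-01,00110-
  m16 ⊆ 0-0000,01-000
  m23 ⊆ 010111 [E]
  m24 ⊆ -11-00,01-000
  m27 ⊆ 011011 [E]
  m28 ⊆ -11-00,0-1100,0111-0
  m30 ⊆ 0111-0 [E]
  m38 ⊆ -00110,10-110
  m41 ⊆ -01001 [E]
  m42 ⊆ -01010,101-10
  m47 ⊆ 1-1111,10111-
  m52 ⊆ 11-100 [E]
  m56 ⊆ -11-00 [E]
  m60 ⊆ -11-00,11-100
E = {-01001, -01010, -11-00, 010111, 011011, 0111-0, 11-100}
Petrick residual → -00110, 0-0000, 00-100, 001-01, 1-1111
Cover = b'c'def' + b'cd'e'f + b'cd'ef' + bce'f' + a'c'd'e'f' + a'b'de'f' + a'b'ce'f + a'bc'def + a'bcd'ef + a'bcdf' + acdef + abde'f'  |cover|=12

12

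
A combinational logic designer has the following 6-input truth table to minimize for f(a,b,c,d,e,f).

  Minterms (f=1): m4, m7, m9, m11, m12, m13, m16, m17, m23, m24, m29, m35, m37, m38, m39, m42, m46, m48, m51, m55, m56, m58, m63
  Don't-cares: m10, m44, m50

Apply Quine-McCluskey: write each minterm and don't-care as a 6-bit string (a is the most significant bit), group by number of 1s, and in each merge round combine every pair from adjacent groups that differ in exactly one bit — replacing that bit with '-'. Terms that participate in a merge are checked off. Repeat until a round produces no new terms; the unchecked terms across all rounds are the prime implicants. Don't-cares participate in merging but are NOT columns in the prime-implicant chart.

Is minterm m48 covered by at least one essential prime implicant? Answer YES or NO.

YES

[col 0] 000100*, 000111*, 001001*, 001010*, 001011*, 001100*, 001101*, 010000*, 010001*, 010111*, 011000*, 011101*, 100011*, 100101*, 100110*, 100111*, 101010*, 101100*, 101110*, 110000*, 110010*, 110011*, 110111*, 111000*, 111010*, 111111*
[col 1] -00111*, -01010, -01100, -10000*, -10111*, -11000*, 0-0111*, 0-1101, 00-100, 001-01, 0010-1, 00101-, 00110-, 01-000*, 01000-, 1-0011*, 1-0111*, 1-1010, 10-110, 100-11*, 1001-1, 10011-, 101-10, 1011-0, 11-000*, 11-010*, 11-111, 110-11*, 1100-0*, 11001-, 1110-0*
[col 2] --0111, -1-000, 1-0-11, 11-0-0
Prime implicants: --0111, -01010, -01100, -1-000, 0-1101, 00-100, 001-01, 0010-1, 00101-, 00110-, 01000-, 1-0-11, 1-1010, 10-110, 1001-1, 10011-, 101-10, 1011-0, 11-0-0, 11-111, 11001-
PI chart (minterm → PIs covering it):
  4 | 00-100  (sole → essential)
  7 | --0111  (sole → essential)
  9 | 001-01,0010-1
  11 | 0010-1,00101-
  12 | -01100,00-100,00110-
  13 | 0-1101,001-01,00110-
  16 | -1-000,01000-
  17 | 01000-  (sole → essential)
  23 | --0111  (sole → essential)
  24 | -1-000  (sole → essential)
  29 | 0-1101  (sole → essential)
  35 | 1-0-11  (sole → essential)
  37 | 1001-1  (sole → essential)
  38 | 10-110,10011-
  39 | --0111,1-0-11,1001-1,10011-
  42 | -01010,1-1010,101-10
  46 | 10-110,101-10,1011-0
  48 | -1-000,11-0-0
  51 | 1-0-11,11001-
  55 | --0111,1-0-11,11-111
  56 | -1-000,11-0-0
  58 | 1-1010,11-0-0
  63 | 11-111  (sole → essential)
Essential prime implicants: --0111, -1-000, 0-1101, 00-100, 01000-, 1-0-11, 1001-1, 11-111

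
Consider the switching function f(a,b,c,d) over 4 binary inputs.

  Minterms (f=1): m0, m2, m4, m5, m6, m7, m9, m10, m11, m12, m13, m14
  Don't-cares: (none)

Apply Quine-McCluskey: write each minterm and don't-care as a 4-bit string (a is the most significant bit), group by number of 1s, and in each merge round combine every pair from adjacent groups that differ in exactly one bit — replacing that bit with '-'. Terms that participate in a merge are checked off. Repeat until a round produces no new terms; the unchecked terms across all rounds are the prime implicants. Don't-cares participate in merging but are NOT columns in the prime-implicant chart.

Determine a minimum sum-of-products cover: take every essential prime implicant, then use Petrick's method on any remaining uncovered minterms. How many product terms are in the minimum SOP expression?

5

size-2^0 implicants → 0000(✓)  0010(✓)  0100(✓)  0101(✓)  0110(✓)  0111(✓)  1001(✓)  1010(✓)  1011(✓)  1100(✓)  1101(✓)  1110(✓)
size-2^1 implicants → -010(✓)  -100(✓)  -101(✓)  -110(✓)  0-00(✓)  0-10(✓)  00-0(✓)  01-0(✓)  01-1(✓)  010-(✓)  011-(✓)  1-01  1-10(✓)  10-1  101-  11-0(✓)  110-(✓)
size-2^2 implicants → --10  -1-0  -10-  0--0  01--
Unchecked terms (primes): --10, -1-0, -10-, 0--0, 01--, 1-01, 10-1, 101-
Minterm coverage:
  m0 ⊆ 0--0 [E]
  m2 ⊆ --10,0--0
  m4 ⊆ -1-0,-10-,0--0,01--
  m5 ⊆ -10-,01--
  m6 ⊆ --10,-1-0,0--0,01--
  m7 ⊆ 01-- [E]
  m9 ⊆ 1-01,10-1
  m10 ⊆ --10,101-
  m11 ⊆ 10-1,101-
  m12 ⊆ -1-0,-10-
  m13 ⊆ -10-,1-01
  m14 ⊆ --10,-1-0
E = {0--0, 01--}
Petrick residual → --10, -10-, 10-1
Cover = cd' + bc' + a'd' + a'b + ab'd  |cover|=5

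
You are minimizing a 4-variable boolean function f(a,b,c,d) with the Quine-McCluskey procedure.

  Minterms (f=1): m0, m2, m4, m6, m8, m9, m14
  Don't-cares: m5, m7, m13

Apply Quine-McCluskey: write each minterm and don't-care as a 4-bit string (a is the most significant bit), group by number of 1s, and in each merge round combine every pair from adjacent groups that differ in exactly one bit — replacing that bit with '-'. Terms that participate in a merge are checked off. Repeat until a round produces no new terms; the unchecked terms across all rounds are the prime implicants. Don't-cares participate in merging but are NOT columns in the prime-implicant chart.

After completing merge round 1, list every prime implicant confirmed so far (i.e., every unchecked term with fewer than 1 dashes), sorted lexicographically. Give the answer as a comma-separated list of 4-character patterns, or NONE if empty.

Round 0: 0000✓ 0010✓ 0100✓ 0101✓ 0110✓ 0111✓ 1000✓ 1001✓ 1101✓ 1110✓
Round 1: -000 -101 -110 0-00✓ 0-10✓ 00-0✓ 01-0✓ 01-1✓ 010-✓ 011-✓ 1-01 100-
Round 2: 0--0 01--
PIs = {-000, -101, -110, 0--0, 01--, 1-01, 100-}

NONE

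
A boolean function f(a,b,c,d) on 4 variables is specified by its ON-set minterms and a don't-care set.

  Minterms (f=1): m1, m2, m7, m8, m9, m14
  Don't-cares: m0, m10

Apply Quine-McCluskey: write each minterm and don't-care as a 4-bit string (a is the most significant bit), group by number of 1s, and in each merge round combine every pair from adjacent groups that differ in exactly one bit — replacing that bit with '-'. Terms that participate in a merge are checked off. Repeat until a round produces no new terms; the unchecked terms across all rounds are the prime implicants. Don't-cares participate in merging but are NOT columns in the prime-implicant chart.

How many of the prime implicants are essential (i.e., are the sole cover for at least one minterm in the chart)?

[col 0] 0000*, 0001*, 0010*, 0111, 1000*, 1001*, 1010*, 1110*
[col 1] -000*, -001*, -010*, 00-0*, 000-*, 1-10, 10-0*, 100-*
[col 2] -0-0, -00-
Prime implicants: -0-0, -00-, 0111, 1-10
PI chart (minterm → PIs covering it):
  1 | -00-  (sole → essential)
  2 | -0-0  (sole → essential)
  7 | 0111  (sole → essential)
  8 | -0-0,-00-
  9 | -00-  (sole → essential)
  14 | 1-10  (sole → essential)
Essential prime implicants: -0-0, -00-, 0111, 1-10

4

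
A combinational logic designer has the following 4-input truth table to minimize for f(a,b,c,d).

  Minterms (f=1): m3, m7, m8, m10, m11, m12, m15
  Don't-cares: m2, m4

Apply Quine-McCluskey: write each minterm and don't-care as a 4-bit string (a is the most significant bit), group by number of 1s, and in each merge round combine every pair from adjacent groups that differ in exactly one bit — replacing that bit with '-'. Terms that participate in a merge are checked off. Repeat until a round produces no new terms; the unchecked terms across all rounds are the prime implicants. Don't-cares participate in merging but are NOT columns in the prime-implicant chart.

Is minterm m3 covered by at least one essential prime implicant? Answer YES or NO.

[col 0] 0010*, 0011*, 0100*, 0111*, 1000*, 1010*, 1011*, 1100*, 1111*
[col 1] -010*, -011*, -100, -111*, 0-11*, 001-*, 1-00, 1-11*, 10-0, 101-*
[col 2] --11, -01-
Prime implicants: --11, -01-, -100, 1-00, 10-0
PI chart (minterm → PIs covering it):
  3 | --11,-01-
  7 | --11  (sole → essential)
  8 | 1-00,10-0
  10 | -01-,10-0
  11 | --11,-01-
  12 | -100,1-00
  15 | --11  (sole → essential)
Essential prime implicants: --11

YES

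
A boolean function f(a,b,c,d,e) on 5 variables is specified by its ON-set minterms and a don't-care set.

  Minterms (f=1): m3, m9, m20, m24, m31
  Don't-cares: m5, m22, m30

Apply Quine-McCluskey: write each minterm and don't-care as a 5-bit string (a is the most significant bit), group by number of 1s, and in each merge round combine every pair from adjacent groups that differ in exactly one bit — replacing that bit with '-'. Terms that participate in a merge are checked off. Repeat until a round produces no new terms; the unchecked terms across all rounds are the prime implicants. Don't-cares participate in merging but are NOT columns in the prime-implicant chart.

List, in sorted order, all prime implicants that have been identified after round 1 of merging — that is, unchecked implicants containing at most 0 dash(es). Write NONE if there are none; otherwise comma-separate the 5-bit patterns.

Round 0: 00011 00101 01001 10100✓ 10110✓ 11000 11110✓ 11111✓
Round 1: 1-110 101-0 1111-
PIs = {00011, 00101, 01001, 1-110, 101-0, 11000, 1111-}

00011, 00101, 01001, 11000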